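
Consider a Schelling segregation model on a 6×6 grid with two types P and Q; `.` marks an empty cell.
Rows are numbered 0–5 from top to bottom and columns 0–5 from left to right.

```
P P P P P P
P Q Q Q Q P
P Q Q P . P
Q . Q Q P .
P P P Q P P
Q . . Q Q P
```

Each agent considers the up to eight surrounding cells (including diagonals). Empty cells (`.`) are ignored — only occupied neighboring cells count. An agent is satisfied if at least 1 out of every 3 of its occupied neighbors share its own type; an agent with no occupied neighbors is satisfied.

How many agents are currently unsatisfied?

Row 0: (0,0)P 2/3 ok · (0,1)P 3/5 ok · (0,2)P 2/5 ok · (0,3)P 2/5 ok · (0,4)P 3/5 ok · (0,5)P 2/3 ok
Row 1: (1,0)P 3/5 ok · (1,1)Q 3/8 ok · (1,2)Q 4/8 ok · (1,3)Q 3/7 ok · (1,4)Q 1/7 unhappy · (1,5)P 3/4 ok
Row 2: (2,0)P 1/4 unhappy · (2,1)Q 5/7 ok · (2,2)Q 6/7 ok · (2,3)P 1/7 unhappy · (2,5)P 2/3 ok
Row 3: (3,0)Q 1/4 unhappy · (3,2)Q 4/7 ok · (3,3)Q 3/7 ok · (3,4)P 4/6 ok
Row 4: (4,0)P 1/3 ok · (4,1)P 2/5 ok · (4,2)P 1/5 unhappy · (4,3)Q 4/7 ok · (4,4)P 3/7 ok · (4,5)P 3/4 ok
Row 5: (5,0)Q 0/2 unhappy · (5,3)Q 2/4 ok · (5,4)Q 2/5 ok · (5,5)P 2/3 ok
Unsatisfied: (1,4), (2,0), (2,3), (3,0), (4,2), (5,0) — 6 in total.

6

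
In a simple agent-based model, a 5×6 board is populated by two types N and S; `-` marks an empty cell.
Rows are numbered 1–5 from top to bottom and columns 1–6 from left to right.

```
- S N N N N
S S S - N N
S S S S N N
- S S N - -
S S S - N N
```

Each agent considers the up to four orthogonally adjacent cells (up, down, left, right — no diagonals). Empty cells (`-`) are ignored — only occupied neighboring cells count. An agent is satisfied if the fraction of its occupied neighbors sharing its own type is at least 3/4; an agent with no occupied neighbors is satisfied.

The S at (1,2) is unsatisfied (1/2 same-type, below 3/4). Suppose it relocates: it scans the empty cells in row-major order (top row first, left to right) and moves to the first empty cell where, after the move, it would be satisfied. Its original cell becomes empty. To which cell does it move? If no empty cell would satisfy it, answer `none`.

Vacating (1,2). Empty cells in order:
  (1,1): 1/1 same-type → satisfied — stop here.

(1,1)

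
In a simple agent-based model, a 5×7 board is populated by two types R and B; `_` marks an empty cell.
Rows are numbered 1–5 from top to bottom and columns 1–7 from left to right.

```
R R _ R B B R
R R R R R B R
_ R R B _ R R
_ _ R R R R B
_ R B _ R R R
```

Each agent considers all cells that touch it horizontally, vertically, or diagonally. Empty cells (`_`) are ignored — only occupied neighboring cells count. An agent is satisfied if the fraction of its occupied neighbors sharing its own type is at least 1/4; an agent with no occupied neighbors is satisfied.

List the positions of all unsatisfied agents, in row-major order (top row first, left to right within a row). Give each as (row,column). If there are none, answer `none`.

Row 1: (1,1)R 3/3 ok · (1,2)R 4/4 ok · (1,4)R 3/4 ok · (1,5)B 2/5 ok · (1,6)B 2/5 ok · (1,7)R 1/3 ok
Row 2: (2,1)R 4/4 ok · (2,2)R 6/6 ok · (2,3)R 6/7 ok · (2,4)R 4/6 ok · (2,5)R 3/7 ok · (2,6)B 2/7 ok · (2,7)R 3/5 ok
Row 3: (3,2)R 5/5 ok · (3,3)R 6/7 ok · (3,4)B 0/7 unhappy · (3,6)R 5/7 ok · (3,7)R 3/5 ok
Row 4: (4,3)R 4/6 ok · (4,4)R 4/6 ok · (4,5)R 5/6 ok · (4,6)R 6/7 ok · (4,7)B 0/5 unhappy
Row 5: (5,2)R 1/2 ok · (5,3)B 0/3 unhappy · (5,5)R 4/4 ok · (5,6)R 4/5 ok · (5,7)R 2/3 ok

(3,4), (4,7), (5,3)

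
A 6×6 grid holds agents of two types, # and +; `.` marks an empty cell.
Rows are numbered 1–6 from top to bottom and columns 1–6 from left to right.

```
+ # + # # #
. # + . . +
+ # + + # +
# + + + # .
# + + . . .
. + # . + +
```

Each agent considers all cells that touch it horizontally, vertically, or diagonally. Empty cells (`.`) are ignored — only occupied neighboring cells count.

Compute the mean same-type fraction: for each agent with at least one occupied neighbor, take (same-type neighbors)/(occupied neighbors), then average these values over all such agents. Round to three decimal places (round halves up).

Row 1: (1,1)+ 0/2 · (1,2)# 1/4 · (1,3)+ 1/4 · (1,4)# 1/3 · (1,5)# 2/3 · (1,6)# 1/2
Row 2: (2,2)# 2/7 · (2,3)+ 3/7 · (2,6)+ 1/4
Row 3: (3,1)+ 1/4 · (3,2)# 2/7 · (3,3)+ 5/7 · (3,4)+ 4/6 · (3,5)# 1/5 · (3,6)+ 1/3
Row 4: (4,1)# 2/5 · (4,2)+ 5/8 · (4,3)+ 6/7 · (4,4)+ 4/6 · (4,5)# 1/4
Row 5: (5,1)# 1/4 · (5,2)+ 4/7 · (5,3)+ 5/6
Row 6: (6,2)+ 2/4 · (6,3)# 0/3 · (6,5)+ 1/1 · (6,6)+ 1/1
Sum over 27 agents: 0/2 + 1/4 + 1/4 + 1/3 + 2/3 + 1/2 + 2/7 + 3/7 + 1/4 + 1/4 + 2/7 + 5/7 + 4/6 + 1/5 + 1/3 + 2/5 + 5/8 + 6/7 + 4/6 + 1/4 + 1/4 + 4/7 + 5/6 + 2/4 + 0/3 + 1/1 + 1/1 = 3463/280; mean = 3463/280 ÷ 27 = 3463/7560 = 0.458068… → 0.458.

0.458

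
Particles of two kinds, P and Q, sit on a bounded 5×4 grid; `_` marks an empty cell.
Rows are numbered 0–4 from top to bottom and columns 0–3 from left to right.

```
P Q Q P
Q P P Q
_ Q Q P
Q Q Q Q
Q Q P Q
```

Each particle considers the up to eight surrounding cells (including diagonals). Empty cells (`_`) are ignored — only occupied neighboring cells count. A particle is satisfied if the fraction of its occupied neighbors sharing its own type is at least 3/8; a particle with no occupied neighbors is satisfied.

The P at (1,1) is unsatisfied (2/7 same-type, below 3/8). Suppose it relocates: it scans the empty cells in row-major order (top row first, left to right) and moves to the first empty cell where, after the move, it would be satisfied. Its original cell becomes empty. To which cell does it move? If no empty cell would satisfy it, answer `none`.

Vacating (1,1). Empty cells in order:
  (2,0): 0/4 same-type → still unsatisfied.

none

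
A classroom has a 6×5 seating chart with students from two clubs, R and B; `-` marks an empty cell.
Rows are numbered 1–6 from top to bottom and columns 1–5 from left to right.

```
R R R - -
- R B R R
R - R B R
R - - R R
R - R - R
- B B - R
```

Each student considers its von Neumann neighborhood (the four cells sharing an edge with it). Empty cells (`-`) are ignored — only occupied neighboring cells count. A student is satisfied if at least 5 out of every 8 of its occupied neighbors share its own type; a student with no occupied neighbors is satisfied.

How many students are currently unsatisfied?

(1,1)R 1/1 ✓
(1,2)R 3/3 ✓
(1,3)R 1/2 ✗
(2,2)R 1/2 ✗
(2,3)B 0/4 ✗
(2,4)R 1/3 ✗
(2,5)R 2/2 ✓
(3,1)R 1/1 ✓
(3,3)R 0/2 ✗
(3,4)B 0/4 ✗
(3,5)R 2/3 ✓
(4,1)R 2/2 ✓
(4,4)R 1/2 ✗
(4,5)R 3/3 ✓
(5,1)R 1/1 ✓
(5,3)R 0/1 ✗
(5,5)R 2/2 ✓
(6,2)B 1/1 ✓
(6,3)B 1/2 ✗
(6,5)R 1/1 ✓
Unsatisfied: (1,3), (2,2), (2,3), (2,4), (3,3), (3,4), (4,4), (5,3), (6,3) — 9 in total.

9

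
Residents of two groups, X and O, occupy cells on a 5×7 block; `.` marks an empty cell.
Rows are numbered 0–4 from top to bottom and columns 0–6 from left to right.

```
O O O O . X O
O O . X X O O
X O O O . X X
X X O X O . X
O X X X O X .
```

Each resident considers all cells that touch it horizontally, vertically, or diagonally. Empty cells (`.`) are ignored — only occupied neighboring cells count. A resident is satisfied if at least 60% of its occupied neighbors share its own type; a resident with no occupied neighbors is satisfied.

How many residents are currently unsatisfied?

Row 0: (0,0)O 3/3 ✓ · (0,1)O 4/4 ✓ · (0,2)O 3/4 ✓ · (0,3)O 1/3 ✗ · (0,5)X 1/4 ✗ · (0,6)O 2/3 ✓
Row 1: (1,0)O 4/5 ✓ · (1,1)O 6/7 ✓ · (1,3)X 1/5 ✗ · (1,4)X 3/6 ✗ · (1,5)O 2/6 ✗ · (1,6)O 2/5 ✗
Row 2: (2,0)X 2/5 ✗ · (2,1)O 4/7 ✗ · (2,2)O 4/7 ✗ · (2,3)O 3/6 ✗ · (2,5)X 3/6 ✗ · (2,6)X 2/4 ✗
Row 3: (3,0)X 3/5 ✓ · (3,1)X 4/8 ✗ · (3,2)O 3/8 ✗ · (3,3)X 2/7 ✗ · (3,4)O 2/6 ✗ · (3,6)X 3/3 ✓
Row 4: (4,0)O 0/3 ✗ · (4,1)X 3/5 ✓ · (4,2)X 4/5 ✓ · (4,3)X 2/5 ✗ · (4,4)O 1/4 ✗ · (4,5)X 1/3 ✗
Unsatisfied: (0,3), (0,5), (1,3), (1,4), (1,5), (1,6), (2,0), (2,1), (2,2), (2,3), (2,5), (2,6), (3,1), (3,2), (3,3), (3,4), (4,0), (4,3), (4,4), (4,5) — 20 in total.

20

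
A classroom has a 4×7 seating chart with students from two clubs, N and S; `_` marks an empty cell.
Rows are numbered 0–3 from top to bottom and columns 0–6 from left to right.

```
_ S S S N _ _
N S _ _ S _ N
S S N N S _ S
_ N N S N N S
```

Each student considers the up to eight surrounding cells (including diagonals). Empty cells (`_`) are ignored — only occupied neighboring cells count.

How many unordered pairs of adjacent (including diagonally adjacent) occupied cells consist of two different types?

22

Scan each occupied cell's neighbors to the right and below (and the two forward diagonals) so each pair is counted once.
Row 0: S(0,1)–S(0,2)= S(0,1)–S(1,1)= S(0,1)–N(1,0)≠ S(0,2)–S(0,3)= S(0,2)–S(1,1)= S(0,3)–N(0,4)≠ S(0,3)–S(1,4)= N(0,4)–S(1,4)≠  → 3/8 unlike.
Row 1: N(1,0)–S(1,1)≠ N(1,0)–S(2,0)≠ N(1,0)–S(2,1)≠ S(1,1)–S(2,1)= S(1,1)–N(2,2)≠ S(1,1)–S(2,0)= S(1,4)–S(2,4)= S(1,4)–N(2,3)≠ N(1,6)–S(2,6)≠  → 6/9 unlike.
Row 2: S(2,0)–S(2,1)= S(2,0)–N(3,1)≠ S(2,1)–N(2,2)≠ S(2,1)–N(3,1)≠ S(2,1)–N(3,2)≠ N(2,2)–N(2,3)= N(2,2)–N(3,2)= N(2,2)–S(3,3)≠ N(2,2)–N(3,1)= N(2,3)–S(2,4)≠ N(2,3)–S(3,3)≠ N(2,3)–N(3,4)= N(2,3)–N(3,2)= S(2,4)–N(3,4)≠ S(2,4)–N(3,5)≠ S(2,4)–S(3,3)= S(2,6)–S(3,6)= S(2,6)–N(3,5)≠  → 10/18 unlike.
Row 3: N(3,1)–N(3,2)= N(3,2)–S(3,3)≠ S(3,3)–N(3,4)≠ N(3,4)–N(3,5)= N(3,5)–S(3,6)≠  → 3/5 unlike.
Total adjacent occupied pairs: 40; unlike-type pairs: 22.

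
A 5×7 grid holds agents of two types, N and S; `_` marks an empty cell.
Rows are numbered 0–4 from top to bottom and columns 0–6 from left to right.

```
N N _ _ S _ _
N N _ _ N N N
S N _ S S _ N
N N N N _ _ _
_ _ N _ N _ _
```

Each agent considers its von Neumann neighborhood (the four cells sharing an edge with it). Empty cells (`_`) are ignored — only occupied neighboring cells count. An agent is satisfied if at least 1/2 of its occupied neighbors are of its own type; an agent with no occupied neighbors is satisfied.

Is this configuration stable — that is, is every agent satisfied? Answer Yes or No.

No

Row 0: (0,0)N 2/2 ok · (0,1)N 2/2 ok · (0,4)S 0/1 unhappy
Row 1: (1,0)N 2/3 ok · (1,1)N 3/3 ok · (1,4)N 1/3 unhappy · (1,5)N 2/2 ok · (1,6)N 2/2 ok
Row 2: (2,0)S 0/3 unhappy · (2,1)N 2/3 ok · (2,3)S 1/2 ok · (2,4)S 1/2 ok · (2,6)N 1/1 ok
Row 3: (3,0)N 1/2 ok · (3,1)N 3/3 ok · (3,2)N 3/3 ok · (3,3)N 1/2 ok
Row 4: (4,2)N 1/1 ok · (4,4)N 0/0 ok
For instance (0,4) has only 0/1 same-type neighbors, below 1/2.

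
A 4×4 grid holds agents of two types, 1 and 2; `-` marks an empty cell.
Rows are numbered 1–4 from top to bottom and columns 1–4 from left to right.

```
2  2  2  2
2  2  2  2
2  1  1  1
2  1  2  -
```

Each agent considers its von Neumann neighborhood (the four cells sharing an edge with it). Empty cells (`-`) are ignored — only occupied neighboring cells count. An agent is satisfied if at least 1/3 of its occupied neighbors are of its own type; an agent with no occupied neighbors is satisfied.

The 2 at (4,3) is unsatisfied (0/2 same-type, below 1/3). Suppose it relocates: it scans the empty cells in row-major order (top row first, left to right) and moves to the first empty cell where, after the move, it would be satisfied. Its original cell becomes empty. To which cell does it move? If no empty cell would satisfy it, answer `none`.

none

Vacating (4,3). Empty cells in order:
  (4,4): 0/1 same-type → still unsatisfied.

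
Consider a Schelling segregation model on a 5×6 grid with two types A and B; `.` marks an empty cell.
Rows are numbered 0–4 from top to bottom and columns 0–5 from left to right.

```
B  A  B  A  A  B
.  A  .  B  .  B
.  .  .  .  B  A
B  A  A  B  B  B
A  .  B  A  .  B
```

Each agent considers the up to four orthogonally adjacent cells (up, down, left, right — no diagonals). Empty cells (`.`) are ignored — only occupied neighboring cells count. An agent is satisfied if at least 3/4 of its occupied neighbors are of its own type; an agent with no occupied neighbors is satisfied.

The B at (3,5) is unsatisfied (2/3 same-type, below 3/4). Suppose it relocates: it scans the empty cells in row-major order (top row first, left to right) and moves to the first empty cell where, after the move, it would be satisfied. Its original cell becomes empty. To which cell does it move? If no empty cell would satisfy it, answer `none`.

Vacating (3,5). Empty cells in order:
  (1,0): 1/2 same-type → still unsatisfied.
  (1,2): 2/3 same-type → still unsatisfied.
  (1,4): 3/4 same-type → satisfied — stop here.

(1,4)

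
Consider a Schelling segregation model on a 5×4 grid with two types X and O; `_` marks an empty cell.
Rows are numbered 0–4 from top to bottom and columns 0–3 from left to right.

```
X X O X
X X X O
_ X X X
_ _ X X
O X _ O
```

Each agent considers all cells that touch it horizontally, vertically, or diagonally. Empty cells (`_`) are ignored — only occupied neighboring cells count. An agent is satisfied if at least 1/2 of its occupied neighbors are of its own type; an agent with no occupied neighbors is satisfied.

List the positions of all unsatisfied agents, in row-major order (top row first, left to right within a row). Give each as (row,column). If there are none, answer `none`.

(0,2), (0,3), (1,3), (4,0), (4,3)

Row 0: (0,0)X 3/3 satisfied · (0,1)X 4/5 satisfied · (0,2)O 1/5 not · (0,3)X 1/3 not
Row 1: (1,0)X 4/4 satisfied · (1,1)X 6/7 satisfied · (1,2)X 6/8 satisfied · (1,3)O 1/5 not
Row 2: (2,1)X 5/5 satisfied · (2,2)X 6/7 satisfied · (2,3)X 4/5 satisfied
Row 3: (3,2)X 5/6 satisfied · (3,3)X 3/4 satisfied
Row 4: (4,0)O 0/1 not · (4,1)X 1/2 satisfied · (4,3)O 0/2 not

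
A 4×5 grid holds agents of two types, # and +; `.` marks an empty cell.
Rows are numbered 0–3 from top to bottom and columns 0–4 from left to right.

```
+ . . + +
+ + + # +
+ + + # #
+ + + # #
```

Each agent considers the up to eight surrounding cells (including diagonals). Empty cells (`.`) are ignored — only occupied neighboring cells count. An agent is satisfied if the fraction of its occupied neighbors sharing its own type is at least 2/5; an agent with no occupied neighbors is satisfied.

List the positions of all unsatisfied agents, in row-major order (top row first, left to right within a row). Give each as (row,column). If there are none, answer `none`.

(1,3)

(0,0)+ 2/2 ✓
(0,3)+ 3/4 ✓
(0,4)+ 2/3 ✓
(1,0)+ 4/4 ✓
(1,1)+ 6/6 ✓
(1,2)+ 4/6 ✓
(1,3)# 2/7 ✗
(1,4)+ 2/5 ✓
(2,0)+ 5/5 ✓
(2,1)+ 8/8 ✓
(2,2)+ 5/8 ✓
(2,3)# 4/8 ✓
(2,4)# 4/5 ✓
(3,0)+ 3/3 ✓
(3,1)+ 5/5 ✓
(3,2)+ 3/5 ✓
(3,3)# 3/5 ✓
(3,4)# 3/3 ✓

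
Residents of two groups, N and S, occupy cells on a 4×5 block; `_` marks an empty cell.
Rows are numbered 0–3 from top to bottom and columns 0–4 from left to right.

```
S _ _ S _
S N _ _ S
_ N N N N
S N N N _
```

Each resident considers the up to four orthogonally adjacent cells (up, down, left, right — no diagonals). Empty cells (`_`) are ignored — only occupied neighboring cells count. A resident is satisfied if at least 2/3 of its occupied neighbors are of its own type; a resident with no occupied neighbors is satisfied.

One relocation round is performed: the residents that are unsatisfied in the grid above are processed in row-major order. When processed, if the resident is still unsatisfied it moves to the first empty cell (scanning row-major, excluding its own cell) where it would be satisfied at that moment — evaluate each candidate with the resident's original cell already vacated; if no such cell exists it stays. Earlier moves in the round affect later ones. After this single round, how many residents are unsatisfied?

Initially unsatisfied (in order): (1,0), (1,1), (1,4), (2,4), (3,0).
  (1,0) → (0,2).
  (1,1): now satisfied by earlier moves; stays.
  (1,4) → (0,1).
  (2,4): now satisfied by earlier moves; stays.
  (3,0) → (0,4).
Resulting grid:
S S S S S
_ N _ _ _
_ N N N N
_ N N N _
Unsatisfied now: (1,1).

1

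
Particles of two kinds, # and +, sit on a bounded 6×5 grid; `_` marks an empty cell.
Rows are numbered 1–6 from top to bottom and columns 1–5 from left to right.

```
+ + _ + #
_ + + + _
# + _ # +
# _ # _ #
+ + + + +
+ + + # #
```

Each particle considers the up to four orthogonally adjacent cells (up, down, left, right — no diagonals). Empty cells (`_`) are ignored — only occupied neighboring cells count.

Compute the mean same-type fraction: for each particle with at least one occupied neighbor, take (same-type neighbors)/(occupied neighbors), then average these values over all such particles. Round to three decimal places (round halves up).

(1,1)+ 1/1
(1,2)+ 2/2
(1,4)+ 1/2
(1,5)# 0/1
(2,2)+ 3/3
(2,3)+ 2/2
(2,4)+ 2/3
(3,1)# 1/2
(3,2)+ 1/2
(3,4)# 0/2
(3,5)+ 0/2
(4,1)# 1/2
(4,3)# 0/1
(4,5)# 0/2
(5,1)+ 2/3
(5,2)+ 3/3
(5,3)+ 3/4
(5,4)+ 2/3
(5,5)+ 1/3
(6,1)+ 2/2
(6,2)+ 3/3
(6,3)+ 2/3
(6,4)# 1/3
(6,5)# 1/2
Sum over 24 particles: 1/1 + 2/2 + 1/2 + 0/1 + 3/3 + 2/2 + 2/3 + 1/2 + 1/2 + 0/2 + 0/2 + 1/2 + 0/1 + 0/2 + 2/3 + 3/3 + 3/4 + 2/3 + 1/3 + 2/2 + 3/3 + 2/3 + 1/3 + 1/2 = 163/12; mean = 163/12 ÷ 24 = 163/288 = 0.565972… → 0.566.

0.566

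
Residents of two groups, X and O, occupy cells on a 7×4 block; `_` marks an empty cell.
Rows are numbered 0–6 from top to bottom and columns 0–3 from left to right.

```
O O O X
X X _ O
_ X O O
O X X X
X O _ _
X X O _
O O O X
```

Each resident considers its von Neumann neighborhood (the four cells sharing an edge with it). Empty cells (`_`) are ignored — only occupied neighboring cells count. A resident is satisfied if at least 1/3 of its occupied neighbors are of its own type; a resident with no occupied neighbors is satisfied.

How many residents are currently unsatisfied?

5

(0,0)O 1/2 ok
(0,1)O 2/3 ok
(0,2)O 1/2 ok
(0,3)X 0/2 unhappy
(1,0)X 1/2 ok
(1,1)X 2/3 ok
(1,3)O 1/2 ok
(2,1)X 2/3 ok
(2,2)O 1/3 ok
(2,3)O 2/3 ok
(3,0)O 0/2 unhappy
(3,1)X 2/4 ok
(3,2)X 2/3 ok
(3,3)X 1/2 ok
(4,0)X 1/3 ok
(4,1)O 0/3 unhappy
(5,0)X 2/3 ok
(5,1)X 1/4 unhappy
(5,2)O 1/2 ok
(6,0)O 1/2 ok
(6,1)O 2/3 ok
(6,2)O 2/3 ok
(6,3)X 0/1 unhappy
Unsatisfied: (0,3), (3,0), (4,1), (5,1), (6,3) — 5 in total.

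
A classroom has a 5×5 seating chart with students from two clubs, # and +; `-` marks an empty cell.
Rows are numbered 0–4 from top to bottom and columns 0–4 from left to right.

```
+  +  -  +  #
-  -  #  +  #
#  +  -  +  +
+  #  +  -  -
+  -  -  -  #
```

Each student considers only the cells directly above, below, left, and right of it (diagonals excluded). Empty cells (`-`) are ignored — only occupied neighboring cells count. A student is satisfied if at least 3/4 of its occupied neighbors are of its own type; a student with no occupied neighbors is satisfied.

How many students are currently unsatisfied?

(0,0)+ 1/1 ✓
(0,1)+ 1/1 ✓
(0,3)+ 1/2 ✗
(0,4)# 1/2 ✗
(1,2)# 0/1 ✗
(1,3)+ 2/4 ✗
(1,4)# 1/3 ✗
(2,0)# 0/2 ✗
(2,1)+ 0/2 ✗
(2,3)+ 2/2 ✓
(2,4)+ 1/2 ✗
(3,0)+ 1/3 ✗
(3,1)# 0/3 ✗
(3,2)+ 0/1 ✗
(4,0)+ 1/1 ✓
(4,4)# 0/0 ✓
Unsatisfied: (0,3), (0,4), (1,2), (1,3), (1,4), (2,0), (2,1), (2,4), (3,0), (3,1), (3,2) — 11 in total.

11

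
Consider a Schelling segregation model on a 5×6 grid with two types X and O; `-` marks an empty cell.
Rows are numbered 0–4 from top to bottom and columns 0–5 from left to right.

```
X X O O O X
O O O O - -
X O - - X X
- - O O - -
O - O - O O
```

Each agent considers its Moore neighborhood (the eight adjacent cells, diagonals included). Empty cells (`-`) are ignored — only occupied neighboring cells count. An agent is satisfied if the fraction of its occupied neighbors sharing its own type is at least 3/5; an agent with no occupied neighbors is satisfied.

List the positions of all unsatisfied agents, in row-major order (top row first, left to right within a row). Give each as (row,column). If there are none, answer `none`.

(0,0), (0,1), (0,5), (1,0), (1,1), (2,0), (2,4)

(0,0)X 1/3 not
(0,1)X 1/5 not
(0,2)O 4/5 satisfied
(0,3)O 4/4 satisfied
(0,4)O 2/3 satisfied
(0,5)X 0/1 not
(1,0)O 2/5 not
(1,1)O 4/7 not
(1,2)O 5/6 satisfied
(1,3)O 4/5 satisfied
(2,0)X 0/3 not
(2,1)O 4/5 satisfied
(2,4)X 1/3 not
(2,5)X 1/1 satisfied
(3,2)O 3/3 satisfied
(3,3)O 3/4 satisfied
(4,0)O 0/0 satisfied
(4,2)O 2/2 satisfied
(4,4)O 2/2 satisfied
(4,5)O 1/1 satisfied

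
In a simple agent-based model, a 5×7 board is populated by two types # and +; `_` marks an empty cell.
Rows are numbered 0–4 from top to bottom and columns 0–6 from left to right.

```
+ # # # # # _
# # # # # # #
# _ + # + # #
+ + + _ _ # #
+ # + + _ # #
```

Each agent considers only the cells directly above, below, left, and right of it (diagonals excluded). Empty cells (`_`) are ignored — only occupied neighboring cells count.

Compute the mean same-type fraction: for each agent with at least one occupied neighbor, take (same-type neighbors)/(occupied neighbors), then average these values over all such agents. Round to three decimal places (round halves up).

0.742

Row 0: (0,0)+ 0/2 · (0,1)# 2/3 · (0,2)# 3/3 · (0,3)# 3/3 · (0,4)# 3/3 · (0,5)# 2/2
Row 1: (1,0)# 2/3 · (1,1)# 3/3 · (1,2)# 3/4 · (1,3)# 4/4 · (1,4)# 3/4 · (1,5)# 4/4 · (1,6)# 2/2
Row 2: (2,0)# 1/2 · (2,2)+ 1/3 · (2,3)# 1/3 · (2,4)+ 0/3 · (2,5)# 3/4 · (2,6)# 3/3
Row 3: (3,0)+ 2/3 · (3,1)+ 2/3 · (3,2)+ 3/3 · (3,5)# 3/3 · (3,6)# 3/3
Row 4: (4,0)+ 1/2 · (4,1)# 0/3 · (4,2)+ 2/3 · (4,3)+ 1/1 · (4,5)# 2/2 · (4,6)# 2/2
Sum over 30 agents: 0/2 + 2/3 + 3/3 + 3/3 + 3/3 + 2/2 + 2/3 + 3/3 + 3/4 + 4/4 + 3/4 + 4/4 + 2/2 + 1/2 + 1/3 + 1/3 + 0/3 + 3/4 + 3/3 + 2/3 + 2/3 + 3/3 + 3/3 + 3/3 + 1/2 + 0/3 + 2/3 + 1/1 + 2/2 + 2/2 = 89/4; mean = 89/4 ÷ 30 = 89/120 = 0.741666… → 0.742.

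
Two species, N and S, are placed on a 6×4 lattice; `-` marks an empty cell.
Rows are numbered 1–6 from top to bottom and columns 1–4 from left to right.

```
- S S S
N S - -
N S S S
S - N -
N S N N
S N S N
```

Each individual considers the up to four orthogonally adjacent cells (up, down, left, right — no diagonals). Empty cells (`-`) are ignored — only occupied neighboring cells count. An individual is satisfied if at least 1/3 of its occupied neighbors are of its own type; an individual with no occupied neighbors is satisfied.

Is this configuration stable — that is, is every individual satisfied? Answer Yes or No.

No

Row 1: (1,2)S 2/2 ✓ · (1,3)S 2/2 ✓ · (1,4)S 1/1 ✓
Row 2: (2,1)N 1/2 ✓ · (2,2)S 2/3 ✓
Row 3: (3,1)N 1/3 ✓ · (3,2)S 2/3 ✓ · (3,3)S 2/3 ✓ · (3,4)S 1/1 ✓
Row 4: (4,1)S 0/2 ✗ · (4,3)N 1/2 ✓
Row 5: (5,1)N 0/3 ✗ · (5,2)S 0/3 ✗ · (5,3)N 2/4 ✓ · (5,4)N 2/2 ✓
Row 6: (6,1)S 0/2 ✗ · (6,2)N 0/3 ✗ · (6,3)S 0/3 ✗ · (6,4)N 1/2 ✓
For instance (4,1) has only 0/2 same-type neighbors, below 1/3.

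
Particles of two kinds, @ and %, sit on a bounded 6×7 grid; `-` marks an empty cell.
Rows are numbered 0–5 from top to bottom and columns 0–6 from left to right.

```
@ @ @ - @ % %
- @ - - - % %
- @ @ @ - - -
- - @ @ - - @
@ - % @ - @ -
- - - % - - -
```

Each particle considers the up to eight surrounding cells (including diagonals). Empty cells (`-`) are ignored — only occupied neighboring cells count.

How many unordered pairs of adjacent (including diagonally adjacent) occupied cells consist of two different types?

Scan each occupied cell's neighbors to the right and below (and the two forward diagonals) so each pair is counted once.
From row 0: 2 unlike of 12 pairs (running 2/12).
From row 1: 0 unlike of 3 pairs (running 2/15).
From row 2: 0 unlike of 7 pairs (running 2/22).
From row 3: 2 unlike of 6 pairs (running 4/28).
From row 4: 2 unlike of 3 pairs (running 6/31).
Total adjacent occupied pairs: 31; unlike-type pairs: 6.

6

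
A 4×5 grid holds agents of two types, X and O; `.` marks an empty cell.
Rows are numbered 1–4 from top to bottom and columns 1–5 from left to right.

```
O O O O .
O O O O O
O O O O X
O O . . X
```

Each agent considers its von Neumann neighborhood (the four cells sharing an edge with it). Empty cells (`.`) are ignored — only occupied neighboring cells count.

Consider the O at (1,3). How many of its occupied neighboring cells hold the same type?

Occupied neighbors of (1,3): (2,3)=O, (1,2)=O, (1,4)=O.
Same type (O): 3 of 3.

3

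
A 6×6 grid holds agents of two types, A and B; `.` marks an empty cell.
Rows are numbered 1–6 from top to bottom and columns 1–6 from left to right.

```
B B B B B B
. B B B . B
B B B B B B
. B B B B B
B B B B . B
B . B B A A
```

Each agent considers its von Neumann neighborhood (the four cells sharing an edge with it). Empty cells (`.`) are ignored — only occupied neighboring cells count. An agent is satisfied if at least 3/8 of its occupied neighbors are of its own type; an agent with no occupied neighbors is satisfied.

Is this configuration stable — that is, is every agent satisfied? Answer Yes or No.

Yes

Row 1: (1,1)B 1/1 ok · (1,2)B 3/3 ok · (1,3)B 3/3 ok · (1,4)B 3/3 ok · (1,5)B 2/2 ok · (1,6)B 2/2 ok
Row 2: (2,2)B 3/3 ok · (2,3)B 4/4 ok · (2,4)B 3/3 ok · (2,6)B 2/2 ok
Row 3: (3,1)B 1/1 ok · (3,2)B 4/4 ok · (3,3)B 4/4 ok · (3,4)B 4/4 ok · (3,5)B 3/3 ok · (3,6)B 3/3 ok
Row 4: (4,2)B 3/3 ok · (4,3)B 4/4 ok · (4,4)B 4/4 ok · (4,5)B 3/3 ok · (4,6)B 3/3 ok
Row 5: (5,1)B 2/2 ok · (5,2)B 3/3 ok · (5,3)B 4/4 ok · (5,4)B 3/3 ok · (5,6)B 1/2 ok
Row 6: (6,1)B 1/1 ok · (6,3)B 2/2 ok · (6,4)B 2/3 ok · (6,5)A 1/2 ok · (6,6)A 1/2 ok
All meet the threshold, so the configuration is stable.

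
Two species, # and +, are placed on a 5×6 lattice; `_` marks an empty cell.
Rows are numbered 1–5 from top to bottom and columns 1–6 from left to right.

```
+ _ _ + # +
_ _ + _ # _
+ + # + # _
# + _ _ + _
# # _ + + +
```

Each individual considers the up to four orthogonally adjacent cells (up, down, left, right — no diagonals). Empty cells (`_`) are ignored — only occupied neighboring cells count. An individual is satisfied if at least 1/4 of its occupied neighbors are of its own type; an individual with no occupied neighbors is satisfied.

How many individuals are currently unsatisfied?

(1,1)+ 0/0 ok
(1,4)+ 0/1 unhappy
(1,5)# 1/3 ok
(1,6)+ 0/1 unhappy
(2,3)+ 0/1 unhappy
(2,5)# 2/2 ok
(3,1)+ 1/2 ok
(3,2)+ 2/3 ok
(3,3)# 0/3 unhappy
(3,4)+ 0/2 unhappy
(3,5)# 1/3 ok
(4,1)# 1/3 ok
(4,2)+ 1/3 ok
(4,5)+ 1/2 ok
(5,1)# 2/2 ok
(5,2)# 1/2 ok
(5,4)+ 1/1 ok
(5,5)+ 3/3 ok
(5,6)+ 1/1 ok
Unsatisfied: (1,4), (1,6), (2,3), (3,3), (3,4) — 5 in total.

5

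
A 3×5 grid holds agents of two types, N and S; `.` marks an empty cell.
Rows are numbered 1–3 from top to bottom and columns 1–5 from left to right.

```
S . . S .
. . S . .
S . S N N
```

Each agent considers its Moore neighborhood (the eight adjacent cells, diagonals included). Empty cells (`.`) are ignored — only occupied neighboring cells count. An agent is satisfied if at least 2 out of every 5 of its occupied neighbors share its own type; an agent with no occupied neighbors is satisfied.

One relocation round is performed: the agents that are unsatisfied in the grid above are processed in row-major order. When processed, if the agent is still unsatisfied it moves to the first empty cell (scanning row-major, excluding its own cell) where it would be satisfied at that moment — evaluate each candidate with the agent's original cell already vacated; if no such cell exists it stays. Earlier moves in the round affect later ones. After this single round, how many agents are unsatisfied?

0

Initially unsatisfied (in order): (3,4).
  (3,4) → (2,5).
Resulting grid:
S . . S .
. . S . N
S . S . N
All satisfied now.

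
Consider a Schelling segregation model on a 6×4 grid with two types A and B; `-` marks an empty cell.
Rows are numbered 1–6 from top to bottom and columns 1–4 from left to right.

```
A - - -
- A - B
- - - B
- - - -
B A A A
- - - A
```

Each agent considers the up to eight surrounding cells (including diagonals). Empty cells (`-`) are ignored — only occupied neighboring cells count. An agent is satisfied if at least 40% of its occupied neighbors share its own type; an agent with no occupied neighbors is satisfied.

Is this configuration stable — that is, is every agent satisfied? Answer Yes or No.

Row 1: (1,1)A 1/1 satisfied
Row 2: (2,2)A 1/1 satisfied · (2,4)B 1/1 satisfied
Row 3: (3,4)B 1/1 satisfied
Row 5: (5,1)B 0/1 not · (5,2)A 1/2 satisfied · (5,3)A 3/3 satisfied · (5,4)A 2/2 satisfied
Row 6: (6,4)A 2/2 satisfied
For instance (5,1) has only 0/1 same-type neighbors, below 2/5.

No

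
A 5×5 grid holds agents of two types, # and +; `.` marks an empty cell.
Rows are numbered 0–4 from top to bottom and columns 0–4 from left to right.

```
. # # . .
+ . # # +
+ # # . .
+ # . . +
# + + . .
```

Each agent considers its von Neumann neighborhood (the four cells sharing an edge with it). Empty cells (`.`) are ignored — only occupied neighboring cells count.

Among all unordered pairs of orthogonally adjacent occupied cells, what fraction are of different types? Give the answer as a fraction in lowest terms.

Scan each occupied cell's neighbors to the right and below so each pair is counted once.
From row 0: 0 unlike of 2 pairs (running 0/2).
From row 1: 1 unlike of 4 pairs (running 1/6).
From row 2: 1 unlike of 4 pairs (running 2/10).
From row 3: 3 unlike of 3 pairs (running 5/13).
From row 4: 1 unlike of 2 pairs (running 6/15).
Total adjacent occupied pairs: 15; unlike-type pairs: 6.
6/15 reduces to 2/5.

2/5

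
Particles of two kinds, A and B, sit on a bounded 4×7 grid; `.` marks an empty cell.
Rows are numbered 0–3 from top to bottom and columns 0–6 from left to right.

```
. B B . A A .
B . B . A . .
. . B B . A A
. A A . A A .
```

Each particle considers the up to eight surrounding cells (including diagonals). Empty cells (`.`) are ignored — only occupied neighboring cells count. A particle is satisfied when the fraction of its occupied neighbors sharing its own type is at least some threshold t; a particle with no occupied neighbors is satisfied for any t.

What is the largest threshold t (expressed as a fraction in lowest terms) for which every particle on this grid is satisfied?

Row 0: (0,1)B 3/3 · (0,2)B 2/2 · (0,4)A 2/2 · (0,5)A 2/2
Row 1: (1,0)B 1/1 · (1,2)B 4/4 · (1,4)A 3/4
Row 2: (2,2)B 2/4 · (2,3)B 2/5 · (2,5)A 4/4 · (2,6)A 2/2
Row 3: (3,1)A 1/2 · (3,2)A 1/3 · (3,4)A 2/3 · (3,5)A 3/3
The smallest same-type fraction is 1/3 at (3,2), which reduces to 1/3. Any threshold above that leaves this particle unsatisfied.

1/3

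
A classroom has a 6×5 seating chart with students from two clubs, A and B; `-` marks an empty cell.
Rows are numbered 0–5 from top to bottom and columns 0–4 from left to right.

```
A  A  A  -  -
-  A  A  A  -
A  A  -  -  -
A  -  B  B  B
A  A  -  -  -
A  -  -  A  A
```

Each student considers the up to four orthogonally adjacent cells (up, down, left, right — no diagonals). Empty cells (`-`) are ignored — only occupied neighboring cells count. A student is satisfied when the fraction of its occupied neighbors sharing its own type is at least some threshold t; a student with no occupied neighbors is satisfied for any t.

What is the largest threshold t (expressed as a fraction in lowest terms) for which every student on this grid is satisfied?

1/1

(0,0)A 1/1
(0,1)A 3/3
(0,2)A 2/2
(1,1)A 3/3
(1,2)A 3/3
(1,3)A 1/1
(2,0)A 2/2
(2,1)A 2/2
(3,0)A 2/2
(3,2)B 1/1
(3,3)B 2/2
(3,4)B 1/1
(4,0)A 3/3
(4,1)A 1/1
(5,0)A 1/1
(5,3)A 1/1
(5,4)A 1/1
The smallest same-type fraction is 1/1 at (0,0), which reduces to 1/1. Any threshold above that leaves this student unsatisfied.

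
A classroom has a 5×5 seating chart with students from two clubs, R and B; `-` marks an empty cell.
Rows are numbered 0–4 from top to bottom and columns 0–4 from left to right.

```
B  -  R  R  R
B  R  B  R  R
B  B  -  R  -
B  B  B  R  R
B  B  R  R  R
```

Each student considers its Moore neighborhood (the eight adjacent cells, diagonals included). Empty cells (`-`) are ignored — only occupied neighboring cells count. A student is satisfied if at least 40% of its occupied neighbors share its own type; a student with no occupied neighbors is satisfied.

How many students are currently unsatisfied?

Row 0: (0,0)B 1/2 ✓ · (0,2)R 3/4 ✓ · (0,3)R 4/5 ✓ · (0,4)R 3/3 ✓
Row 1: (1,0)B 3/4 ✓ · (1,1)R 1/6 ✗ · (1,2)B 1/6 ✗ · (1,3)R 5/6 ✓ · (1,4)R 4/4 ✓
Row 2: (2,0)B 4/5 ✓ · (2,1)B 6/7 ✓ · (2,3)R 4/6 ✓
Row 3: (3,0)B 5/5 ✓ · (3,1)B 6/7 ✓ · (3,2)B 3/7 ✓ · (3,3)R 5/6 ✓ · (3,4)R 4/4 ✓
Row 4: (4,0)B 3/3 ✓ · (4,1)B 4/5 ✓ · (4,2)R 2/5 ✓ · (4,3)R 4/5 ✓ · (4,4)R 3/3 ✓
Unsatisfied: (1,1), (1,2) — 2 in total.

2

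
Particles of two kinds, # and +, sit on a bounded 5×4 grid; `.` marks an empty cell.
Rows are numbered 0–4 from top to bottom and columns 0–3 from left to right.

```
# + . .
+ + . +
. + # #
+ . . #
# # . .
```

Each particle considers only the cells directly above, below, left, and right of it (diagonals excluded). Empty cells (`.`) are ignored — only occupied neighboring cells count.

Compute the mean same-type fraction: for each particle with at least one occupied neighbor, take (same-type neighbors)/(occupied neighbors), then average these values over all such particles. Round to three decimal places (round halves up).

0.514

(0,0)# 0/2
(0,1)+ 1/2
(1,0)+ 1/2
(1,1)+ 3/3
(1,3)+ 0/1
(2,1)+ 1/2
(2,2)# 1/2
(2,3)# 2/3
(3,0)+ 0/1
(3,3)# 1/1
(4,0)# 1/2
(4,1)# 1/1
Sum over 12 particles: 0/2 + 1/2 + 1/2 + 3/3 + 0/1 + 1/2 + 1/2 + 2/3 + 0/1 + 1/1 + 1/2 + 1/1 = 37/6; mean = 37/6 ÷ 12 = 37/72 = 0.513888… → 0.514.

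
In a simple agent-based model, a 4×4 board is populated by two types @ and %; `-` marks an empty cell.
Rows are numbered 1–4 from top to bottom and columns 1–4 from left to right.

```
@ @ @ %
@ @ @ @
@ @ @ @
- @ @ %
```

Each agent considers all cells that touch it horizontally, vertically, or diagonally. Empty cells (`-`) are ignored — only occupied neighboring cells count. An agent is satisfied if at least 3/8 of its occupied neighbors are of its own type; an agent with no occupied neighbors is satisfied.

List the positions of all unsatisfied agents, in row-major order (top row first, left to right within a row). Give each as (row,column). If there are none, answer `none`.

(1,1)@ 3/3 ✓
(1,2)@ 5/5 ✓
(1,3)@ 4/5 ✓
(1,4)% 0/3 ✗
(2,1)@ 5/5 ✓
(2,2)@ 8/8 ✓
(2,3)@ 7/8 ✓
(2,4)@ 4/5 ✓
(3,1)@ 4/4 ✓
(3,2)@ 7/7 ✓
(3,3)@ 7/8 ✓
(3,4)@ 4/5 ✓
(4,2)@ 4/4 ✓
(4,3)@ 4/5 ✓
(4,4)% 0/3 ✗

(1,4), (4,4)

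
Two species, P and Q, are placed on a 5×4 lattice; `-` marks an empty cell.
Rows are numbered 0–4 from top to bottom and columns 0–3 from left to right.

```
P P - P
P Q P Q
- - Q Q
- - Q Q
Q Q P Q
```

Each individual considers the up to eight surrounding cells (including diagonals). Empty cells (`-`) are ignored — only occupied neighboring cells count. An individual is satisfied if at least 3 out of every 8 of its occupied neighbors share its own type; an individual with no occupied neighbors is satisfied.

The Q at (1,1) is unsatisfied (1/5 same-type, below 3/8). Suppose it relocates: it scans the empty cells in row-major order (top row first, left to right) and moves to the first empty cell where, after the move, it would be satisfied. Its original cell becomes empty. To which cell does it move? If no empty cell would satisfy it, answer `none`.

Vacating (1,1). Empty cells in order:
  (0,2): 1/4 same-type → still unsatisfied.
  (2,0): 0/1 same-type → still unsatisfied.
  (2,1): 2/4 same-type → satisfied — stop here.

(2,1)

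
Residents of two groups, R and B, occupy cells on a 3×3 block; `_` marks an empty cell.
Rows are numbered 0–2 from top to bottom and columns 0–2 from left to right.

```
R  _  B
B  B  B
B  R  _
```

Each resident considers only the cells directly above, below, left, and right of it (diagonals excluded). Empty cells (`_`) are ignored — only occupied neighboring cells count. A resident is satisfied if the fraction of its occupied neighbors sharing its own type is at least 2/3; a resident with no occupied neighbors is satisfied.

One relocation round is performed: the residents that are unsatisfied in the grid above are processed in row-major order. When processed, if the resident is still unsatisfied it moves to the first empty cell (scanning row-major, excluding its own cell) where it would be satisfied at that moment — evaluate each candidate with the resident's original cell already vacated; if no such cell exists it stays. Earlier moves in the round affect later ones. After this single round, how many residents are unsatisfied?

3

Initially unsatisfied (in order): (0,0), (2,0), (2,1).
  (0,0): no empty cell satisfies it; stays.
  (2,0) → (0,1).
  (2,1): no empty cell satisfies it; stays.
Resulting grid:
R B B
B B B
_ R _
Unsatisfied now: (0,0), (1,0), (2,1).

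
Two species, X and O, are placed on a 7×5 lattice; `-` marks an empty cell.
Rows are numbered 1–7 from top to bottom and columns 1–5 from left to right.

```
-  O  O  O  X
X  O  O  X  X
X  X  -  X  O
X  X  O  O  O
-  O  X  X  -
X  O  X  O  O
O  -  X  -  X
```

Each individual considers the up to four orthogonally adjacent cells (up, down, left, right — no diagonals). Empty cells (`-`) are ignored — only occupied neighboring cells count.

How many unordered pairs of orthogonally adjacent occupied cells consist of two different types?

Scan each occupied cell's neighbors to the right and below so each pair is counted once.
Row 1: O(1,2)–O(1,3)= O(1,2)–O(2,2)= O(1,3)–O(1,4)= O(1,3)–O(2,3)= O(1,4)–X(1,5)≠ O(1,4)–X(2,4)≠ X(1,5)–X(2,5)=  → 2/7 unlike.
Row 2: X(2,1)–O(2,2)≠ X(2,1)–X(3,1)= O(2,2)–O(2,3)= O(2,2)–X(3,2)≠ O(2,3)–X(2,4)≠ X(2,4)–X(2,5)= X(2,4)–X(3,4)= X(2,5)–O(3,5)≠  → 4/8 unlike.
Row 3: X(3,1)–X(3,2)= X(3,1)–X(4,1)= X(3,2)–X(4,2)= X(3,4)–O(3,5)≠ X(3,4)–O(4,4)≠ O(3,5)–O(4,5)=  → 2/6 unlike.
Row 4: X(4,1)–X(4,2)= X(4,2)–O(4,3)≠ X(4,2)–O(5,2)≠ O(4,3)–O(4,4)= O(4,3)–X(5,3)≠ O(4,4)–O(4,5)= O(4,4)–X(5,4)≠  → 4/7 unlike.
Row 5: O(5,2)–X(5,3)≠ O(5,2)–O(6,2)= X(5,3)–X(5,4)= X(5,3)–X(6,3)= X(5,4)–O(6,4)≠  → 2/5 unlike.
Row 6: X(6,1)–O(6,2)≠ X(6,1)–O(7,1)≠ O(6,2)–X(6,3)≠ X(6,3)–O(6,4)≠ X(6,3)–X(7,3)= O(6,4)–O(6,5)= O(6,5)–X(7,5)≠  → 5/7 unlike.
Total adjacent occupied pairs: 40; unlike-type pairs: 19.

19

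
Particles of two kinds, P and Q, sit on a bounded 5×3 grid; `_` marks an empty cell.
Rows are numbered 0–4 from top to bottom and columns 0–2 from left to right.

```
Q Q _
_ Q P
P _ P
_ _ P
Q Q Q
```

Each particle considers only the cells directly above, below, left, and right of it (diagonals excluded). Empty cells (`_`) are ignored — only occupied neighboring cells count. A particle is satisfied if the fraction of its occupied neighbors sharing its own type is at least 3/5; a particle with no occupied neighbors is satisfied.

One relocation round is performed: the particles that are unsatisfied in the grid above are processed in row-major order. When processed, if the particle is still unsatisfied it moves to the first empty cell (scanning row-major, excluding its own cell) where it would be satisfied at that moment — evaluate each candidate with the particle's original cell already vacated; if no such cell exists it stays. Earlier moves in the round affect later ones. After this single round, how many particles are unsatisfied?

Initially unsatisfied (in order): (1,1), (1,2), (3,2), (4,2).
  (1,1): no empty cell satisfies it; stays.
  (1,2) → (2,1).
  (3,2): no empty cell satisfies it; stays.
  (4,2) → (0,2).
Resulting grid:
Q Q Q
_ Q _
P P P
_ _ P
Q Q _
Unsatisfied now: (1,1).

1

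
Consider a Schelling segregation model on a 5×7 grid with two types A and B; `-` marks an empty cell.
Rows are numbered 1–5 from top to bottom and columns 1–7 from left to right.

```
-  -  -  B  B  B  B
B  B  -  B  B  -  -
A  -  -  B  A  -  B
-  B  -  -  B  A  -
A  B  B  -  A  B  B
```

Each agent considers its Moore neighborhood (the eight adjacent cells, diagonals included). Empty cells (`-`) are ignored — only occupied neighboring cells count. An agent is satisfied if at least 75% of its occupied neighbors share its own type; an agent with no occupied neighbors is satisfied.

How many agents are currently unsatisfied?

(1,4)B 3/3 ok
(1,5)B 4/4 ok
(1,6)B 3/3 ok
(1,7)B 1/1 ok
(2,1)B 1/2 unhappy
(2,2)B 1/2 unhappy
(2,4)B 4/5 ok
(2,5)B 5/6 ok
(3,1)A 0/3 unhappy
(3,4)B 3/4 ok
(3,5)A 1/5 unhappy
(3,7)B 0/1 unhappy
(4,2)B 2/4 unhappy
(4,5)B 2/5 unhappy
(4,6)A 2/6 unhappy
(5,1)A 0/2 unhappy
(5,2)B 2/3 unhappy
(5,3)B 2/2 ok
(5,5)A 1/3 unhappy
(5,6)B 2/4 unhappy
(5,7)B 1/2 unhappy
Unsatisfied: (2,1), (2,2), (3,1), (3,5), (3,7), (4,2), (4,5), (4,6), (5,1), (5,2), (5,5), (5,6), (5,7) — 13 in total.

13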